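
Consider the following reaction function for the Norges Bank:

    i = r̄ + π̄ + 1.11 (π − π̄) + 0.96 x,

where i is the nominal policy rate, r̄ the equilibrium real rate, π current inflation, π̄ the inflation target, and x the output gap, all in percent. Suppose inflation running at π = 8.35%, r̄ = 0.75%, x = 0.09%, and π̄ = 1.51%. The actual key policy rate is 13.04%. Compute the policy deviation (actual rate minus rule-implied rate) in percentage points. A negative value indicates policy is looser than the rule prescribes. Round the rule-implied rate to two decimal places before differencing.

i = 0.75 + 1.51 + 1.11 × (8.35 − 1.51) + 0.96 × 0.09
   = 0.75 + 1.51 + 7.5924 + 0.0864 = 9.94
Deviation = 13.04 − 9.94 = 3.10 pp.

3.10 pp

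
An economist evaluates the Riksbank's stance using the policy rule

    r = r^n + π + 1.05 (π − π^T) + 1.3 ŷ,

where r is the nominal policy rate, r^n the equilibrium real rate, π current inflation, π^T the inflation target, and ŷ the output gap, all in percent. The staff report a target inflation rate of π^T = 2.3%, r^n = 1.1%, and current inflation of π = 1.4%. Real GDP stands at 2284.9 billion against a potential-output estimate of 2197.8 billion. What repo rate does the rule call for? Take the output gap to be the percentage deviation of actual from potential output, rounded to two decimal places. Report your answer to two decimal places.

6.70%

Output gap = 100 × (2284.9 − 2197.8) / 2197.8 = 3.96%.
r = 1.10 + 1.40 + 1.05 × (1.40 − 2.30) + 1.3 × 3.96
   = 1.10 + 1.4 − 0.945 + 5.148 = 6.70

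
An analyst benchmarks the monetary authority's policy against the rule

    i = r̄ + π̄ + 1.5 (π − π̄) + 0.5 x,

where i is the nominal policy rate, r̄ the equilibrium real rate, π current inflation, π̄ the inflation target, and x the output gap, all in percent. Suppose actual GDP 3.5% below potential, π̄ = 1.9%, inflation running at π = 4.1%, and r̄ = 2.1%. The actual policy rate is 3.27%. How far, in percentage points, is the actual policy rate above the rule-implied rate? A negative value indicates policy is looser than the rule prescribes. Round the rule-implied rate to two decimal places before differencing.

Output 3.5% below potential → x = -3.5.
i = 2.1 + 1.9 + 1.5 × (4.1 − 1.9) + 0.5 × (-3.5)
   = 2.1 + 1.9 + 3.3 − 1.75 = 5.55
Deviation = 3.27 − 5.55 = -2.28 pp.

-2.28 pp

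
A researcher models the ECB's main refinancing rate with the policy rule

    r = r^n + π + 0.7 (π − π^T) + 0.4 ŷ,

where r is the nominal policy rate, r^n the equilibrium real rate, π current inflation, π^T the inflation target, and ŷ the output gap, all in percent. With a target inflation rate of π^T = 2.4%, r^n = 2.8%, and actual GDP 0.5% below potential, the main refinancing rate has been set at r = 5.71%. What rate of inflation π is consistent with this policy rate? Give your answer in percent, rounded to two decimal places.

Output 0.5% below potential → ŷ = -0.5.
Collecting π: r = r^n + (1 + 0.7) π − 0.7 π^T + 0.4 ŷ
1.7 π = 5.71 − 2.8 + 0.7 × 2.4 − 0.4 × (-0.5) = 4.79
π = 4.79 / 1.7 = 2.82

2.82%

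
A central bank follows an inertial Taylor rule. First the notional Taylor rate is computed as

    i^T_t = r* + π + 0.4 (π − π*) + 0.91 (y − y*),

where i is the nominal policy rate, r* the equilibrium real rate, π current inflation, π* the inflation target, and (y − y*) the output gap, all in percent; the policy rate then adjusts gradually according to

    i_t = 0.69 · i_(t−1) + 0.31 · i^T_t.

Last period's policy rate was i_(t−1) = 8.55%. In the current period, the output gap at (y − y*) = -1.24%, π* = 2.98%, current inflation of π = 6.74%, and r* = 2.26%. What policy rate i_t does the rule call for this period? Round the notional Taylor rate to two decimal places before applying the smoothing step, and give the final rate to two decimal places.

i^T_t = 2.26 + 6.74 + 0.4 × (6.74 − 2.98) + 0.91 × (-1.24)
   = 2.26 + 6.74 + 1.504 − 1.1284 = 9.38
i_t = 0.69 × 8.55 + 0.31 × 9.38 = 5.8995 + 2.9078 = 8.81

8.81%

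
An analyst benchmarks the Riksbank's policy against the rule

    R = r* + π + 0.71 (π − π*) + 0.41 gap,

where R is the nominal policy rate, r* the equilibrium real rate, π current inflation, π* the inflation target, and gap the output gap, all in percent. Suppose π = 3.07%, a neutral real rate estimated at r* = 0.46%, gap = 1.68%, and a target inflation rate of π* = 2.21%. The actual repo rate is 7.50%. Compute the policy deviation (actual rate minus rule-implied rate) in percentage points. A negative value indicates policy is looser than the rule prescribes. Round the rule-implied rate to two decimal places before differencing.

R = 0.46 + 3.07 + 0.71 × (3.07 − 2.21) + 0.41 × 1.68
   = 0.46 + 3.07 + 0.6106 + 0.6888 = 4.83
Deviation = 7.50 − 4.83 = 2.67 pp.

2.67 pp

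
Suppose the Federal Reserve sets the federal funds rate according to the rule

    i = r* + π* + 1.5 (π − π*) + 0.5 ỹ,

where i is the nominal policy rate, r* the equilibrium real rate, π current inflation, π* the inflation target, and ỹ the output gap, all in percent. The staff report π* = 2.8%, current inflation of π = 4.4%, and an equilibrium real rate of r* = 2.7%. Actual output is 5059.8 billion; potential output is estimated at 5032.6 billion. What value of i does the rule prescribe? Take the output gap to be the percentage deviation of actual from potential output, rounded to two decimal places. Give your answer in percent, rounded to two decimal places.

Output gap = 100 × (5059.8 − 5032.6) / 5032.6 = 0.54%.
i = 2.70 + 2.80 + 1.5 × (4.40 − 2.80) + 0.5 × 0.54
   = 2.70 + 2.8 + 2.4 + 0.27 = 8.17

8.17%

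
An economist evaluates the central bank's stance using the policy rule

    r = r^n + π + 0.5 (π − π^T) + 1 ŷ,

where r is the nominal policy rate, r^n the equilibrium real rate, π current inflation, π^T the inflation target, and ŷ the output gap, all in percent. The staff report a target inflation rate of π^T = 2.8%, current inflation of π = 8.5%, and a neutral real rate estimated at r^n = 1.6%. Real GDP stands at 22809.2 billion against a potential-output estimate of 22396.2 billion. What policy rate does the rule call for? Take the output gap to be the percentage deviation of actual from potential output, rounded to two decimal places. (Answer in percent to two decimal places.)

14.79%

Output gap = 100 × (22809.2 − 22396.2) / 22396.2 = 1.84%.
r = 1.60 + 8.50 + 0.5 × (8.50 − 2.80) + 1 × 1.84
   = 1.60 + 8.5 + 2.85 + 1.84 = 14.79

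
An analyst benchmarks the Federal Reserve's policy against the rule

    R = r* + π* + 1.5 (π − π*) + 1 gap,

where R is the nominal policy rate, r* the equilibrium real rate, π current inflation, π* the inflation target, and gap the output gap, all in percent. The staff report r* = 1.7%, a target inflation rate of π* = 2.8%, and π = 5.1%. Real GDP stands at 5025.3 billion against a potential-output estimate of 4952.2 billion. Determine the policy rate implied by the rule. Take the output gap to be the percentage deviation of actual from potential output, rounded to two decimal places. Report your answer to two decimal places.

Output gap = 100 × (5025.3 − 4952.2) / 4952.2 = 1.48%.
R = 1.70 + 2.80 + 1.5 × (5.10 − 2.80) + 1 × 1.48
   = 1.70 + 2.8 + 3.45 + 1.48 = 9.43

9.43%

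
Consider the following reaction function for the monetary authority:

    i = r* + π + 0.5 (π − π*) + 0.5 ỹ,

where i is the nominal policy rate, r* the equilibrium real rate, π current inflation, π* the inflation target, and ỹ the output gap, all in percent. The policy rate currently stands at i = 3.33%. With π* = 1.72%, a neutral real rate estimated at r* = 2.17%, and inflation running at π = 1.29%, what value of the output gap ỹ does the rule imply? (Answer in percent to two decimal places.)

0.17%

0.5 ỹ = 3.33 − 2.17 − 1.29 − 0.5 × (1.29 − 1.72) = 0.085
ỹ = 0.085 / 0.5 = 0.17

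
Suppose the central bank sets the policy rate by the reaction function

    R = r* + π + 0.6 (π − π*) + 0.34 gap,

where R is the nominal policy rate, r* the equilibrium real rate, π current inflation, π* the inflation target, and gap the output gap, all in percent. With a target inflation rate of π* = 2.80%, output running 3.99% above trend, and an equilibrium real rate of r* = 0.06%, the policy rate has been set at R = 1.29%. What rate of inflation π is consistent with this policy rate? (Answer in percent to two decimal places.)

0.97%

Output 3.99% above potential → gap = 3.99.
Collecting π: R = r* + (1 + 0.6) π − 0.6 π* + 0.34 gap
1.6 π = 1.29 − 0.06 + 0.6 × 2.80 − 0.34 × 3.99 = 1.5534
π = 1.5534 / 1.6 = 0.97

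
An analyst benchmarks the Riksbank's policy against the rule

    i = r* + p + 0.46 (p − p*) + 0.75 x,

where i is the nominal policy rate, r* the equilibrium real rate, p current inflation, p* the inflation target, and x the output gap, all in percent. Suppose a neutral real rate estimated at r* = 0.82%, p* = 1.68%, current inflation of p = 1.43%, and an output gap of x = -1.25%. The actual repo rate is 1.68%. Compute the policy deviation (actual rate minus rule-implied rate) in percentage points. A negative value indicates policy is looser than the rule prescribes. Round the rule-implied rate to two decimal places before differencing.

0.48 pp

i = 0.82 + 1.43 + 0.46 × (1.43 − 1.68) + 0.75 × (-1.25)
   = 0.82 + 1.43 − 0.115 − 0.9375 = 1.20
Deviation = 1.68 − 1.20 = 0.48 pp.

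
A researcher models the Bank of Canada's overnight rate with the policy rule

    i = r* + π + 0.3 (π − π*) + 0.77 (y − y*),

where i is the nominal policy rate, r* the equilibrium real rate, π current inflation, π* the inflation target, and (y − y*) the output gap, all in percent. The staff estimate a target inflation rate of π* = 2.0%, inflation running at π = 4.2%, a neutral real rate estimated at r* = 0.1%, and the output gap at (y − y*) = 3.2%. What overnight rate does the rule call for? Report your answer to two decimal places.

7.42%

i = 0.1 + 4.2 + 0.3 × (4.2 − 2.0) + 0.77 × 3.2
   = 0.1 + 4.2 + 0.66 + 2.464 = 7.42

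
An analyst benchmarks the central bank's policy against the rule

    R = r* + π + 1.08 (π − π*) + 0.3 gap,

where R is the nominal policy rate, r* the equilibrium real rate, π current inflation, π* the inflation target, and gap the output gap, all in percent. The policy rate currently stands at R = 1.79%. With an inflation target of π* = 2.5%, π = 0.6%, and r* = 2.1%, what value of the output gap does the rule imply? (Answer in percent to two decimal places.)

3.81%

0.3 gap = 1.79 − 2.1 − 0.6 − 1.08 × (0.6 − 2.5) = 1.142
gap = 1.142 / 0.3 = 3.81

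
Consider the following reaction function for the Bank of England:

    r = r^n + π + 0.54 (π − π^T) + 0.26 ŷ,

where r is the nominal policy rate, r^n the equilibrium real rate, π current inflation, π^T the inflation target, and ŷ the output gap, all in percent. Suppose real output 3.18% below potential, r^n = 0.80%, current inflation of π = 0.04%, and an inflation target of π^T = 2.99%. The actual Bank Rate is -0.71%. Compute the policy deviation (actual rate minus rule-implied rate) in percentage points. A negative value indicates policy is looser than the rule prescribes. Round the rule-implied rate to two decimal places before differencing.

0.87 pp

Output 3.18% below potential → ŷ = -3.18.
r = 0.80 + 0.04 + 0.54 × (0.04 − 2.99) + 0.26 × (-3.18)
   = 0.80 + 0.04 − 1.593 − 0.8268 = -1.58
Deviation = -0.71 − (-1.58) = 0.87 pp.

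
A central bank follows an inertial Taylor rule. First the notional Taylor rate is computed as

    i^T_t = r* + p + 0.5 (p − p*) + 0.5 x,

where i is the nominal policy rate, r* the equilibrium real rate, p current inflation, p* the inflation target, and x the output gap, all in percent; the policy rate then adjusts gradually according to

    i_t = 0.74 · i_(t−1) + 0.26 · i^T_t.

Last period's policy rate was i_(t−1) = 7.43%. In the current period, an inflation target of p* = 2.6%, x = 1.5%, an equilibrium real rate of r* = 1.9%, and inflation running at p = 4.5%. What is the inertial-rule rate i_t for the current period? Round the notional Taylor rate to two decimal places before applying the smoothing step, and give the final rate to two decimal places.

7.60%

i^T_t = 1.9 + 4.5 + 0.5 × (4.5 − 2.6) + 0.5 × 1.5
   = 1.9 + 4.5 + 0.95 + 0.75 = 8.10
i_t = 0.74 × 7.43 + 0.26 × 8.10 = 5.4982 + 2.106 = 7.60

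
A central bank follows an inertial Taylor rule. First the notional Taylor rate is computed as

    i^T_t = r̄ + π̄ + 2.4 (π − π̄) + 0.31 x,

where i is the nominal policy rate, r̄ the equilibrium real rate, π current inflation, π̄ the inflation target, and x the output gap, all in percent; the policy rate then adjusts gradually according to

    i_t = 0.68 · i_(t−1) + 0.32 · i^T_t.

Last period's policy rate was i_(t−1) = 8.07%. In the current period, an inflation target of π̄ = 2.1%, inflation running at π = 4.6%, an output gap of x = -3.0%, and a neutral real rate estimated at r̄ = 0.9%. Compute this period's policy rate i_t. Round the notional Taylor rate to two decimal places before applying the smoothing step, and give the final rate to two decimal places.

i^T_t = 0.9 + 2.1 + 2.4 × (4.6 − 2.1) + 0.31 × (-3.0)
   = 0.9 + 2.1 + 6 − 0.93 = 8.07
i_t = 0.68 × 8.07 + 0.32 × 8.07 = 5.4876 + 2.5824 = 8.07

8.07%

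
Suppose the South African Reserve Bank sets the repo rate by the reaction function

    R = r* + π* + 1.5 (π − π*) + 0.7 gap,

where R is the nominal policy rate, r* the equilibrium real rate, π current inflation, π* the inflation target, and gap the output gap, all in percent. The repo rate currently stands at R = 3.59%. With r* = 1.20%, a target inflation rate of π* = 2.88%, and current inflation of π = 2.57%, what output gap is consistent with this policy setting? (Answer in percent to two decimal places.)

-0.04%

0.7 gap = 3.59 − 1.20 − 2.88 − 1.5 × (2.57 − 2.88) = -0.025
gap = -0.025 / 0.7 = -0.04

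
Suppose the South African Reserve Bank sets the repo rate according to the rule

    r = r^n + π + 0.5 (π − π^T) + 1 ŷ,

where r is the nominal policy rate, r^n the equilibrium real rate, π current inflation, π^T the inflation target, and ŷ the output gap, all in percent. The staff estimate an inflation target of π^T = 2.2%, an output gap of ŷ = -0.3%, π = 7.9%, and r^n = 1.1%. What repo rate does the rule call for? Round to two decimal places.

11.55%

r = 1.1 + 7.9 + 0.5 × (7.9 − 2.2) + 1 × (-0.3)
   = 1.1 + 7.9 + 2.85 − 0.3 = 11.55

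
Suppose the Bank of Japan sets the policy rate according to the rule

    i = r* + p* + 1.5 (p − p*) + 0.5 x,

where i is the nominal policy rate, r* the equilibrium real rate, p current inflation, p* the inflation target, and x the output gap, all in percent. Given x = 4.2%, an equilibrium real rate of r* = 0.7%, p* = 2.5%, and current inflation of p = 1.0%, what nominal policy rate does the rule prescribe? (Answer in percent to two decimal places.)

3.05%

i = 0.7 + 2.5 + 1.5 × (1.0 − 2.5) + 0.5 × 4.2
   = 0.7 + 2.5 − 2.25 + 2.1 = 3.05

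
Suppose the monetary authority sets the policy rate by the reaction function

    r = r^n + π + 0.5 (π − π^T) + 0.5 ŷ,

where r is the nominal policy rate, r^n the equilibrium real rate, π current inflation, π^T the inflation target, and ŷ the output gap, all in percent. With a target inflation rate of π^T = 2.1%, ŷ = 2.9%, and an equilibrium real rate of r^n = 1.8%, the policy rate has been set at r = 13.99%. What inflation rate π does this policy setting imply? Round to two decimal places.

7.86%

Collecting π: r = r^n + (1 + 0.5) π − 0.5 π^T + 0.5 ŷ
1.5 π = 13.99 − 1.8 + 0.5 × 2.1 − 0.5 × 2.9 = 11.79
π = 11.79 / 1.5 = 7.86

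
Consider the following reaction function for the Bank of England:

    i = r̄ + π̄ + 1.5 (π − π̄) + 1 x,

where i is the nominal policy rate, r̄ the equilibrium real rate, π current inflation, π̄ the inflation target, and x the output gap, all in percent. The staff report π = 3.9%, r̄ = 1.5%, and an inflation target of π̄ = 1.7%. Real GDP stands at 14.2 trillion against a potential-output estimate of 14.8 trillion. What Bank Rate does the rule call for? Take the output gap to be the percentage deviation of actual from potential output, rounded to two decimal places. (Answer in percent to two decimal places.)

Output gap = 100 × (14.2 − 14.8) / 14.8 = -4.05%.
i = 1.50 + 1.70 + 1.5 × (3.90 − 1.70) + 1 × (-4.05)
   = 1.50 + 1.7 + 3.3 − 4.05 = 2.45

2.45%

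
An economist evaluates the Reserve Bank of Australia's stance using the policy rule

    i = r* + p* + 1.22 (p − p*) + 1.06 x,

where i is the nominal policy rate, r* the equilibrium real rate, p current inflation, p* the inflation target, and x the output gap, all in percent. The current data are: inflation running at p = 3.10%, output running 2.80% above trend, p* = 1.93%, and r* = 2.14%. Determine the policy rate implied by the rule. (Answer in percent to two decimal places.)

Output 2.80% above potential → x = 2.80.
i = 2.14 + 1.93 + 1.22 × (3.10 − 1.93) + 1.06 × 2.80
   = 2.14 + 1.93 + 1.4274 + 2.968 = 8.47

8.47%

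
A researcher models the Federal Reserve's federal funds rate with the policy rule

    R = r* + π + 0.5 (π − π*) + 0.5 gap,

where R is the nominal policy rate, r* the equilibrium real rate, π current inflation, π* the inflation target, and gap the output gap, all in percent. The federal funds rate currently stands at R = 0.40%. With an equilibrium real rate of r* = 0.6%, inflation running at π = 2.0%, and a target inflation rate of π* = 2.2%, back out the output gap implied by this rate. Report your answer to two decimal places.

0.5 gap = 0.40 − 0.6 − 2.0 − 0.5 × (2.0 − 2.2) = -2.1
gap = -2.1 / 0.5 = -4.20

-4.20%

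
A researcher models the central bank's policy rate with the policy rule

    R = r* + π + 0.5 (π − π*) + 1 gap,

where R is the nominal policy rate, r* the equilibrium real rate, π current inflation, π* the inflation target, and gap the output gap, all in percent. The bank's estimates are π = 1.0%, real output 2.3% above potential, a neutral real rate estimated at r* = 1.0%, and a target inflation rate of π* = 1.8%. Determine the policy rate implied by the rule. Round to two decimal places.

3.90%

Output 2.3% above potential → gap = 2.3.
R = 1.0 + 1.0 + 0.5 × (1.0 − 1.8) + 1 × 2.3
   = 1.0 + 1 − 0.4 + 2.3 = 3.90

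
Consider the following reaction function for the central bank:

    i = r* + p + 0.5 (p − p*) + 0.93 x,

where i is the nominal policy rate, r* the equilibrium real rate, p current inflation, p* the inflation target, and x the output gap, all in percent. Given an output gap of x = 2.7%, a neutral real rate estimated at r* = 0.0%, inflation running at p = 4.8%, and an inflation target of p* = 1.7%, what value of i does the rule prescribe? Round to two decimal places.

8.86%

i = 0.0 + 4.8 + 0.5 × (4.8 − 1.7) + 0.93 × 2.7
   = 0.0 + 4.8 + 1.55 + 2.511 = 8.86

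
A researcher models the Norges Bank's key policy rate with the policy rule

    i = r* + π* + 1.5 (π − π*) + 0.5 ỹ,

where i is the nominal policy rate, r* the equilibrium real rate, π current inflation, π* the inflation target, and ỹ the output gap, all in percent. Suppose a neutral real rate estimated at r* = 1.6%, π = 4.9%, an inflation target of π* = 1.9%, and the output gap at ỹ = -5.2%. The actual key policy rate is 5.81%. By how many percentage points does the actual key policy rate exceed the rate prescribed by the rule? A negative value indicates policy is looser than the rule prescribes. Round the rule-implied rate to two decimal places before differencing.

0.41 pp

i = 1.6 + 1.9 + 1.5 × (4.9 − 1.9) + 0.5 × (-5.2)
   = 1.6 + 1.9 + 4.5 − 2.6 = 5.40
Deviation = 5.81 − 5.40 = 0.41 pp.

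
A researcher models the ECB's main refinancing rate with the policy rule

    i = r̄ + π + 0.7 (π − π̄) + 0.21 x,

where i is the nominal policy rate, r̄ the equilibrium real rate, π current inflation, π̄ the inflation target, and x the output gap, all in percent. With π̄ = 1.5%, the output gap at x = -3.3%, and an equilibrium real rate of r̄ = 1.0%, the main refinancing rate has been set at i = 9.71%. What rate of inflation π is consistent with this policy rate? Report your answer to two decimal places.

Collecting π: i = r̄ + (1 + 0.7) π − 0.7 π̄ + 0.21 x
1.7 π = 9.71 − 1.0 + 0.7 × 1.5 − 0.21 × (-3.3) = 10.453
π = 10.453 / 1.7 = 6.15

6.15%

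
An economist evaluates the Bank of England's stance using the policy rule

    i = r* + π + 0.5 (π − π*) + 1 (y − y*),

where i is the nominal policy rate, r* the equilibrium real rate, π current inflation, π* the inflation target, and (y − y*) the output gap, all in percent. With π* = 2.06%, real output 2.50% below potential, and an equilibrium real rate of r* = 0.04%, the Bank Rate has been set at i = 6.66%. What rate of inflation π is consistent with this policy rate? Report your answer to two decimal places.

Output 2.50% below potential → (y − y*) = -2.50.
Collecting π: i = r* + (1 + 0.5) π − 0.5 π* + 1 (y − y*)
1.5 π = 6.66 − 0.04 + 0.5 × 2.06 − 1 × (-2.50) = 10.15
π = 10.15 / 1.5 = 6.77

6.77%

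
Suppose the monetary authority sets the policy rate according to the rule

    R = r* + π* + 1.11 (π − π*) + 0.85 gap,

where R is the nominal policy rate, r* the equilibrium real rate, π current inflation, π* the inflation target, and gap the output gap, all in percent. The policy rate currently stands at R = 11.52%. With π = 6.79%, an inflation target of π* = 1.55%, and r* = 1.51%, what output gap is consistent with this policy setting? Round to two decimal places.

3.11%

0.85 gap = 11.52 − 1.51 − 1.55 − 1.11 × (6.79 − 1.55) = 2.6436
gap = 2.6436 / 0.85 = 3.11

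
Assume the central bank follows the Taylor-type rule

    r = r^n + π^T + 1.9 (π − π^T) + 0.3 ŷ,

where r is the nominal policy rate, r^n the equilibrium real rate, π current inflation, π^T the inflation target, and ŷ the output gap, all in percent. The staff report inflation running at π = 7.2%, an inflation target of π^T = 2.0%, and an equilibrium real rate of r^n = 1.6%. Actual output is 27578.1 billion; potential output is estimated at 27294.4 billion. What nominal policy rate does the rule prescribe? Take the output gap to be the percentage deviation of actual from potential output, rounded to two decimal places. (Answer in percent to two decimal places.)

13.79%

Output gap = 100 × (27578.1 − 27294.4) / 27294.4 = 1.04%.
r = 1.60 + 2.00 + 1.9 × (7.20 − 2.00) + 0.3 × 1.04
   = 1.60 + 2 + 9.88 + 0.312 = 13.79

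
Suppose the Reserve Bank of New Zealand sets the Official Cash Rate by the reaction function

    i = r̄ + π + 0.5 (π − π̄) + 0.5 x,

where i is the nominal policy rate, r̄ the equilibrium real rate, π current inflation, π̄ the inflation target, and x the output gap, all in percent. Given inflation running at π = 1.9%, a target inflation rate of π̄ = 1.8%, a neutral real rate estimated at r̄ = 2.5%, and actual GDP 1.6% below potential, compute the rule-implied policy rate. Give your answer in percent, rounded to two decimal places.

3.65%

Output 1.6% below potential → x = -1.6.
i = 2.5 + 1.9 + 0.5 × (1.9 − 1.8) + 0.5 × (-1.6)
   = 2.5 + 1.9 + 0.05 − 0.8 = 3.65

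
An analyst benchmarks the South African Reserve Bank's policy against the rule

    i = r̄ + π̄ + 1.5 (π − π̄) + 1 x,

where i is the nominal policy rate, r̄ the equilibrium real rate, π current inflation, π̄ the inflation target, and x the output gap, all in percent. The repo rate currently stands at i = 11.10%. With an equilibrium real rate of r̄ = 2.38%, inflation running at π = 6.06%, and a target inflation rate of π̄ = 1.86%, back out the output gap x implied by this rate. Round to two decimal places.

1 x = 11.10 − 2.38 − 1.86 − 1.5 × (6.06 − 1.86) = 0.56
x = 0.56 / 1 = 0.56

0.56%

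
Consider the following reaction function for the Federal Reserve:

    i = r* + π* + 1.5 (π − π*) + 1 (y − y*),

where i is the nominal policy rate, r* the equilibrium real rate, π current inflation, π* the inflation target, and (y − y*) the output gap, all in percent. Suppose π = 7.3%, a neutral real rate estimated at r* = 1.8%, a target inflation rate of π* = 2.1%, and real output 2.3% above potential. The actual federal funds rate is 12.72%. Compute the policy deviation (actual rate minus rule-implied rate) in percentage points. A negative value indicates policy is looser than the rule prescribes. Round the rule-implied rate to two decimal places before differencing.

-1.28 pp

Output 2.3% above potential → (y − y*) = 2.3.
i = 1.8 + 2.1 + 1.5 × (7.3 − 2.1) + 1 × 2.3
   = 1.8 + 2.1 + 7.8 + 2.3 = 14.00
Deviation = 12.72 − 14.00 = -1.28 pp.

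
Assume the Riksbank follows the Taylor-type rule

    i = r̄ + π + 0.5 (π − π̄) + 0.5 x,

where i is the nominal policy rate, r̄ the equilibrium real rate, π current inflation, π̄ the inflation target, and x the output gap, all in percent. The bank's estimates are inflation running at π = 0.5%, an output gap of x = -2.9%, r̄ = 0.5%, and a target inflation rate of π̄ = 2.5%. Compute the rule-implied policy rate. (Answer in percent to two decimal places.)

-1.45%

i = 0.5 + 0.5 + 0.5 × (0.5 − 2.5) + 0.5 × (-2.9)
   = 0.5 + 0.5 − 1 − 1.45 = -1.45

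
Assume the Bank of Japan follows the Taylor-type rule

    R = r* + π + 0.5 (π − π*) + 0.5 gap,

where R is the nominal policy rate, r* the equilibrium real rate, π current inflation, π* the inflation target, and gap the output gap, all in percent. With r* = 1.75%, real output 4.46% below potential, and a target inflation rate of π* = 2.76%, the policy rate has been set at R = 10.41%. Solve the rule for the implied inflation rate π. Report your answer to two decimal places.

8.18%

Output 4.46% below potential → gap = -4.46.
Collecting π: R = r* + (1 + 0.5) π − 0.5 π* + 0.5 gap
1.5 π = 10.41 − 1.75 + 0.5 × 2.76 − 0.5 × (-4.46) = 12.27
π = 12.27 / 1.5 = 8.18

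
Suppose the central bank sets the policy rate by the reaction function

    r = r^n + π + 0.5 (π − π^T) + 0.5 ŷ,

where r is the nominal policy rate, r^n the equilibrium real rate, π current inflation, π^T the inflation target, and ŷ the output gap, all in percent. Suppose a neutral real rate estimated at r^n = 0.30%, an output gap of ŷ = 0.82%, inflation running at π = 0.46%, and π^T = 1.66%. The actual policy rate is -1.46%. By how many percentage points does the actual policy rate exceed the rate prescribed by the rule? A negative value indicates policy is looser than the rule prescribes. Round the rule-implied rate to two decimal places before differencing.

r = 0.30 + 0.46 + 0.5 × (0.46 − 1.66) + 0.5 × 0.82
   = 0.30 + 0.46 − 0.6 + 0.41 = 0.57
Deviation = -1.46 − 0.57 = -2.03 pp.

-2.03 pp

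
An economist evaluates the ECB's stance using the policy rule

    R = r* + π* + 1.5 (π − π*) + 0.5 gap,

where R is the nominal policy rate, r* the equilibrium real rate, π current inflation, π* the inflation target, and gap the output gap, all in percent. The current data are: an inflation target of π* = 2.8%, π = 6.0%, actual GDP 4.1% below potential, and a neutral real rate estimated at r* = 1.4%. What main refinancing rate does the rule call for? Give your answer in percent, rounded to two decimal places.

Output 4.1% below potential → gap = -4.1.
R = 1.4 + 2.8 + 1.5 × (6.0 − 2.8) + 0.5 × (-4.1)
   = 1.4 + 2.8 + 4.8 − 2.05 = 6.95

6.95%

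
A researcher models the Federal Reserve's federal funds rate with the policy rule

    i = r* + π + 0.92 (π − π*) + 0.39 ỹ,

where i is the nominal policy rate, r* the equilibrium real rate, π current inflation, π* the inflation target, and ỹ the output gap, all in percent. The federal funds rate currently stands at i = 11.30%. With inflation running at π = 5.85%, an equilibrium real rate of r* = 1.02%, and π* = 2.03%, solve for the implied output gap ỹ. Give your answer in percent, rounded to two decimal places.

0.39 ỹ = 11.30 − 1.02 − 5.85 − 0.92 × (5.85 − 2.03) = 0.9156
ỹ = 0.9156 / 0.39 = 2.35

2.35%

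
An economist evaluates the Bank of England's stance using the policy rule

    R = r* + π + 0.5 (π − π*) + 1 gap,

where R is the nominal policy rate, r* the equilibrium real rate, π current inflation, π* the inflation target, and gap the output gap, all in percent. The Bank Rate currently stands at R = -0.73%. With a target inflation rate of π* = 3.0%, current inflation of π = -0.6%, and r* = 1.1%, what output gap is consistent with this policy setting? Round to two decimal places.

0.57%

1 gap = -0.73 − 1.1 − (-0.6) − 0.5 × ((-0.6) − 3.0) = 0.57
gap = 0.57 / 1 = 0.57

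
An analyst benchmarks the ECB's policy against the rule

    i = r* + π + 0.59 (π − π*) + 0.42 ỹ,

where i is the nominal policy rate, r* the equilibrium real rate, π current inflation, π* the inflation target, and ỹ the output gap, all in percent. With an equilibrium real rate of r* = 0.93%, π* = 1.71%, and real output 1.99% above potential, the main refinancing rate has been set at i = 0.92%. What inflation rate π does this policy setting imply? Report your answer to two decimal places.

0.10%

Output 1.99% above potential → ỹ = 1.99.
Collecting π: i = r* + (1 + 0.59) π − 0.59 π* + 0.42 ỹ
1.59 π = 0.92 − 0.93 + 0.59 × 1.71 − 0.42 × 1.99 = 0.1631
π = 0.1631 / 1.59 = 0.10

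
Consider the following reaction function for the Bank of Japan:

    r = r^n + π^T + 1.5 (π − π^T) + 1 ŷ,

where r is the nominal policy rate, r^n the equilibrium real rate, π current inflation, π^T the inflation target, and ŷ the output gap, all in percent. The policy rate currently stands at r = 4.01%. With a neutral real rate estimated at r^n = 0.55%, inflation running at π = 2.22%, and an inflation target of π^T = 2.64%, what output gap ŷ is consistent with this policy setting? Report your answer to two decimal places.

1 ŷ = 4.01 − 0.55 − 2.64 − 1.5 × (2.22 − 2.64) = 1.45
ŷ = 1.45 / 1 = 1.45

1.45%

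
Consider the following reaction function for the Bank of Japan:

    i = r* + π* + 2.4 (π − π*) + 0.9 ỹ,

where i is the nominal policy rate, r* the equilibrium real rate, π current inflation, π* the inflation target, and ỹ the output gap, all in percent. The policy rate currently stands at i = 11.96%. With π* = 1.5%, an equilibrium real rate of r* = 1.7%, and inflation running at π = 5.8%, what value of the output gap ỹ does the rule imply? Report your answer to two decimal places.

-1.73%

0.9 ỹ = 11.96 − 1.7 − 1.5 − 2.4 × (5.8 − 1.5) = -1.56
ỹ = -1.56 / 0.9 = -1.73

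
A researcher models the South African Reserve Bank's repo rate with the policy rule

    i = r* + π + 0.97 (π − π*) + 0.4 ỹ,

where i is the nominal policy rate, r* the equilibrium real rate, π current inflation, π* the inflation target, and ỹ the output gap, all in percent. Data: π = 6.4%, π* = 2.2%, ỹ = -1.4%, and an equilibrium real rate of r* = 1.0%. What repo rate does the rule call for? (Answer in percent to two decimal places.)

10.91%

i = 1.0 + 6.4 + 0.97 × (6.4 − 2.2) + 0.4 × (-1.4)
   = 1.0 + 6.4 + 4.074 − 0.56 = 10.91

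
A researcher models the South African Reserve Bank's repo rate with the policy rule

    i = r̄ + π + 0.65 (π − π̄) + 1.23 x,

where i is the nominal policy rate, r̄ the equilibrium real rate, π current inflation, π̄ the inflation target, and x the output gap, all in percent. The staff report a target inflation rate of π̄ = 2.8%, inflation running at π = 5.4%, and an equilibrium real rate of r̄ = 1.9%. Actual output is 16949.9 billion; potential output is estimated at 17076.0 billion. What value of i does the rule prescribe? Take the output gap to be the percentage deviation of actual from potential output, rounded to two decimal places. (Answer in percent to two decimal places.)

8.08%

Output gap = 100 × (16949.9 − 17076.0) / 17076.0 = -0.74%.
i = 1.90 + 5.40 + 0.65 × (5.40 − 2.80) + 1.23 × (-0.74)
   = 1.90 + 5.4 + 1.69 − 0.9102 = 8.08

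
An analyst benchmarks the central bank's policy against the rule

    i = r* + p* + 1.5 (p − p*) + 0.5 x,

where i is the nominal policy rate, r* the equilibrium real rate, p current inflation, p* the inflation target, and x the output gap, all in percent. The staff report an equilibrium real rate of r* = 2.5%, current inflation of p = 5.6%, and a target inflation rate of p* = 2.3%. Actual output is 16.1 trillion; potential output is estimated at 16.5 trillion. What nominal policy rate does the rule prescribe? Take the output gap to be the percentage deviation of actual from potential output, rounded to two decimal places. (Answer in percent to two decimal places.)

Output gap = 100 × (16.1 − 16.5) / 16.5 = -2.42%.
i = 2.50 + 2.30 + 1.5 × (5.60 − 2.30) + 0.5 × (-2.42)
   = 2.50 + 2.3 + 4.95 − 1.21 = 8.54

8.54%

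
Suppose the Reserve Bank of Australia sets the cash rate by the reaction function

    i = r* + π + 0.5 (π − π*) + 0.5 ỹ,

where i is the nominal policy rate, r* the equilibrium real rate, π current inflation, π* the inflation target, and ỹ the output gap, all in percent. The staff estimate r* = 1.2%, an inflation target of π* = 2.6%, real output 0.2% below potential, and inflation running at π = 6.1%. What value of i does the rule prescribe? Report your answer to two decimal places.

8.95%

Output 0.2% below potential → ỹ = -0.2.
i = 1.2 + 6.1 + 0.5 × (6.1 − 2.6) + 0.5 × (-0.2)
   = 1.2 + 6.1 + 1.75 − 0.1 = 8.95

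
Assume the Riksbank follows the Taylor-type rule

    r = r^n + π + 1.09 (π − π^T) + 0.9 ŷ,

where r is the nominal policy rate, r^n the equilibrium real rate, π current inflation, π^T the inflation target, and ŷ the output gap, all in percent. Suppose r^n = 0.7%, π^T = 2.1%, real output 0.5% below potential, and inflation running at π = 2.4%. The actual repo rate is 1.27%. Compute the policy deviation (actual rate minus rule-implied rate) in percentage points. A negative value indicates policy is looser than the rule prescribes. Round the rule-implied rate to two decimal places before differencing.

-1.71 pp

Output 0.5% below potential → ŷ = -0.5.
r = 0.7 + 2.4 + 1.09 × (2.4 − 2.1) + 0.9 × (-0.5)
   = 0.7 + 2.4 + 0.327 − 0.45 = 2.98
Deviation = 1.27 − 2.98 = -1.71 pp.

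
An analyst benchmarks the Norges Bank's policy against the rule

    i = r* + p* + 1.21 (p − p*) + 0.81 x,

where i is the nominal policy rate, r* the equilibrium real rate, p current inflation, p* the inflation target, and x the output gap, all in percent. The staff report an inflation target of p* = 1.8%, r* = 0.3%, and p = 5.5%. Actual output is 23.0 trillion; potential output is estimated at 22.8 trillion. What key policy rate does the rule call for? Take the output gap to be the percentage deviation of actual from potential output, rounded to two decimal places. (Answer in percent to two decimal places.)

7.29%

Output gap = 100 × (23.0 − 22.8) / 22.8 = 0.88%.
i = 0.30 + 1.80 + 1.21 × (5.50 − 1.80) + 0.81 × 0.88
   = 0.30 + 1.8 + 4.477 + 0.7128 = 7.29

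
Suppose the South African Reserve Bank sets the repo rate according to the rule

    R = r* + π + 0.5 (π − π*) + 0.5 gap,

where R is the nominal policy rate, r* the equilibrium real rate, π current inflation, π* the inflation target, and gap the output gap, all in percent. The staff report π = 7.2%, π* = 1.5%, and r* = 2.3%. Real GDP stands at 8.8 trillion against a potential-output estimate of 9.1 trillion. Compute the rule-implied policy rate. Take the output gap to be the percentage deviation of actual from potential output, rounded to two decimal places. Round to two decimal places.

Output gap = 100 × (8.8 − 9.1) / 9.1 = -3.30%.
R = 2.30 + 7.20 + 0.5 × (7.20 − 1.50) + 0.5 × (-3.30)
   = 2.30 + 7.2 + 2.85 − 1.65 = 10.70

10.70%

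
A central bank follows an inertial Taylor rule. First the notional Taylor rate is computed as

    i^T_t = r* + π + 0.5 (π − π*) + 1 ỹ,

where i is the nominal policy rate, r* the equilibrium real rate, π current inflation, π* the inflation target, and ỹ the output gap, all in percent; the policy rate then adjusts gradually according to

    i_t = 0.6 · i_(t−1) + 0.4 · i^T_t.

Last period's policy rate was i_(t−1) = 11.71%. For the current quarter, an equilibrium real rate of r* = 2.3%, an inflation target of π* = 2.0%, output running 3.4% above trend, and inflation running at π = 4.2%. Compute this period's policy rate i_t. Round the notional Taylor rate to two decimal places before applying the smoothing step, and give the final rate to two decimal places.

11.43%

Output 3.4% above potential → ỹ = 3.4.
i^T_t = 2.3 + 4.2 + 0.5 × (4.2 − 2.0) + 1 × 3.4
   = 2.3 + 4.2 + 1.1 + 3.4 = 11.00
i_t = 0.6 × 11.71 + 0.4 × 11.00 = 7.026 + 4.4 = 11.43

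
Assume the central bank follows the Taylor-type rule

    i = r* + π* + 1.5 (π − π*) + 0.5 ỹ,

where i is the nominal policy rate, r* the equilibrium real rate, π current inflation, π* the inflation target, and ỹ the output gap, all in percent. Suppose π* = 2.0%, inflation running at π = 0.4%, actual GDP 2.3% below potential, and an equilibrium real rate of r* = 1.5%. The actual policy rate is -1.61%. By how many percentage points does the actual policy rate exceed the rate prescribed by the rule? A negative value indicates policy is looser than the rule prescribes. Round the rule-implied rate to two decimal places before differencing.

-1.56 pp

Output 2.3% below potential → ỹ = -2.3.
i = 1.5 + 2.0 + 1.5 × (0.4 − 2.0) + 0.5 × (-2.3)
   = 1.5 + 2 − 2.4 − 1.15 = -0.05
Deviation = -1.61 − (-0.05) = -1.56 pp.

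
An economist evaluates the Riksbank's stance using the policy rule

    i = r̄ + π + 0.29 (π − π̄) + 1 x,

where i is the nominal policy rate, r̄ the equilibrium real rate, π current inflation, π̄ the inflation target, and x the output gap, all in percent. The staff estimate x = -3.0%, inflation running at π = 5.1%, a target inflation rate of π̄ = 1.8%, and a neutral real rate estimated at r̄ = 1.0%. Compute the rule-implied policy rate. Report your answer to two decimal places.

4.06%

i = 1.0 + 5.1 + 0.29 × (5.1 − 1.8) + 1 × (-3.0)
   = 1.0 + 5.1 + 0.957 − 3 = 4.06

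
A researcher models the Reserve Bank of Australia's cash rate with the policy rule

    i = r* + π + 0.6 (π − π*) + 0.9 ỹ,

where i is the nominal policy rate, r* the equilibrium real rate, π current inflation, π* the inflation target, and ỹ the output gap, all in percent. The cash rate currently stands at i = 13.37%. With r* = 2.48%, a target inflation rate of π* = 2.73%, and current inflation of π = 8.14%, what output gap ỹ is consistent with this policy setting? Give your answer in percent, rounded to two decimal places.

-0.55%

0.9 ỹ = 13.37 − 2.48 − 8.14 − 0.6 × (8.14 − 2.73) = -0.496
ỹ = -0.496 / 0.9 = -0.55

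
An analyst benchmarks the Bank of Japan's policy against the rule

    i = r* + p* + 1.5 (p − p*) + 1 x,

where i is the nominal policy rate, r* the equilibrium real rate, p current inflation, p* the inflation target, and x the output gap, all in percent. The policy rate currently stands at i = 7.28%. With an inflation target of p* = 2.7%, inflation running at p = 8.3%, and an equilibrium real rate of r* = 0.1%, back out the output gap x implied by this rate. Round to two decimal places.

-3.92%

1 x = 7.28 − 0.1 − 2.7 − 1.5 × (8.3 − 2.7) = -3.92
x = -3.92 / 1 = -3.92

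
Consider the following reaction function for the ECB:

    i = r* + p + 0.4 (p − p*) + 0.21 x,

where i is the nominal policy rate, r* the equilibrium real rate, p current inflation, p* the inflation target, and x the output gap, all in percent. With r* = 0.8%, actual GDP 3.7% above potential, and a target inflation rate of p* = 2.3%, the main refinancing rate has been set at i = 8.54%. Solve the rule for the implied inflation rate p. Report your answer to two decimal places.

5.63%

Output 3.7% above potential → x = 3.7.
Collecting p: i = r* + (1 + 0.4) p − 0.4 p* + 0.21 x
1.4 p = 8.54 − 0.8 + 0.4 × 2.3 − 0.21 × 3.7 = 7.883
p = 7.883 / 1.4 = 5.63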